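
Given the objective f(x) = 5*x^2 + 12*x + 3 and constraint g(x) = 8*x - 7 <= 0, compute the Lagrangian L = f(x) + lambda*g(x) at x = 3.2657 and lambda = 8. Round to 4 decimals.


Step 1: Evaluate f(x).
f(3.2657) = 5*3.2657^2 + 12*3.2657 + 3 = 95.5124
Step 2: Evaluate g(x).
g(3.2657) = 8*3.2657 - 7 = 19.1256
Step 3: Compute Lagrangian.
L = 95.5124 + 8*19.1256 = 248.5172


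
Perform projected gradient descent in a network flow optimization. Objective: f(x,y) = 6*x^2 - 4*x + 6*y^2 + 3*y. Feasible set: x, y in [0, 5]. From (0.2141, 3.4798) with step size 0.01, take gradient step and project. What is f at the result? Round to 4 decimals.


Step 1: Compute gradient at (0.2141, 3.4798).
grad_x = 2*6*0.2141 - 4 = -1.4308
grad_y = 2*6*3.4798 + 3 = 44.7576
Step 2: Gradient step.
x_raw = 0.2141 - 0.01*-1.4308 = 0.2284
y_raw = 3.4798 - 0.01*44.7576 = 3.0322
Step 3: Project onto [0, 5].
x_proj = clip(0.2284) = 0.2284
y_proj = clip(3.0322) = 3.0322
Step 4: Evaluate f.
f(0.2284, 3.0322) = 63.6624


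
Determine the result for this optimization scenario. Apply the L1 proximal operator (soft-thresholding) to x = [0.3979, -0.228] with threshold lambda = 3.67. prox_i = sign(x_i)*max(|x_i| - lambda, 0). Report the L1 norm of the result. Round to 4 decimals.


Soft-thresholding with lambda = 3.67:
prox(0.3979) = sign(0.3979)*max(|0.3979| - 3.67, 0) = 0.0
prox(-0.228) = sign(-0.228)*max(|-0.228| - 3.67, 0) = 0.0
prox(x) = [0.0, 0.0]
||prox(x)||_1 = 0.0 + 0.0 = 0.0


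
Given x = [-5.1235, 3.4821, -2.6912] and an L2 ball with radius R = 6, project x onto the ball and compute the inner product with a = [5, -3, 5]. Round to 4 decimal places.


Step 1: Compute ||x|| (intermediates to 6 decimals).
||x|| = sqrt((-5.1235)^2 + 3.4821^2 + (-2.6912)^2) = 6.754097
Step 2: Project.
Since ||x|| > R, scale = R/||x|| = 6/6.754097 = 0.88835, proj(x) = scale * x
proj(x) = [-4.551461, 3.093324, -2.390728]
Step 3: Dot product.
a^T * proj(x) = 5*(-4.551461) - 3*3.093324 + 5*(-2.390728) = -43.9909


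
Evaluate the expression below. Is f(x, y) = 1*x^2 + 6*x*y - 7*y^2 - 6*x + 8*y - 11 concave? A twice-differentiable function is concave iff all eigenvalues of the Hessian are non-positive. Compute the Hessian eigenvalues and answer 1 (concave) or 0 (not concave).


The Hessian of f(x,y) = 1*x^2 + 6*x*y - 7*y^2 - 6*x + 8*y - 11 is:
H = [[2, 6], [6, -14]]
Trace = 2 - 14 = -12
Determinant = 2*-14 - (6)^2 = -64
Discriminant = (-12)^2 - 4*-64 = 400.0
Eigenvalues: lambda_1 = -16.0, lambda_2 = 4.0
The function is not concave.

0


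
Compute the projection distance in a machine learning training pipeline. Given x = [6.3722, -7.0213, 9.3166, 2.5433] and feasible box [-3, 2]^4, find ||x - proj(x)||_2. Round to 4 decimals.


Project each component onto [-3, 2].
clip(6.3722) = 2.0, clip(-7.0213) = -3.0, clip(9.3166) = 2.0, clip(2.5433) = 2.0
Projection = [2.0, -3.0, 2.0, 2.0]
Squared diffs: [19.1161, 16.1709, 53.5326, 0.2952]
Distance = sqrt(89.1148) = 9.4401


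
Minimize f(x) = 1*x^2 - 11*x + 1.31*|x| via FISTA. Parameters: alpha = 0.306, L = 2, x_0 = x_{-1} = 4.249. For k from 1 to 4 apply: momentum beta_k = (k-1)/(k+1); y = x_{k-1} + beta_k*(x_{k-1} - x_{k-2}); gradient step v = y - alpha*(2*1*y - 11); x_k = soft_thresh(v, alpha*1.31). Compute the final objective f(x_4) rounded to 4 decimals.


FISTA on f(x) = 1*x^2 - 11*x + 1.31*|x|
L = 2, alpha = 0.306
Iteration 1: beta = 0.0, y = 4.249 + 0.0*(4.249 - 4.249) = 4.249
  grad(y) = -2.502, v = y - alpha*grad = 5.0146
  prox(v) = soft_thresh(5.0146, 0.4009) = 4.6138
Iteration 2: beta = 0.3333, y = 4.6138 + 0.3333*(4.6138 - 4.249) = 4.7353
  grad(y) = -1.5293, v = y - alpha*grad = 5.2033
  prox(v) = soft_thresh(5.2033, 0.4009) = 4.8025
Iteration 3: beta = 0.5, y = 4.8025 + 0.5*(4.8025 - 4.6138) = 4.8968
  grad(y) = -1.2064, v = y - alpha*grad = 5.266
  prox(v) = soft_thresh(5.266, 0.4009) = 4.8651
Iteration 4: beta = 0.6, y = 4.8651 + 0.6*(4.8651 - 4.8025) = 4.9027
  grad(y) = -1.1946, v = y - alpha*grad = 5.2682
  prox(v) = soft_thresh(5.2682, 0.4009) = 4.8674
f(x_4) = 1*4.8674^2 - 11*4.8674 + 1.31*|4.8674| = -23.4735


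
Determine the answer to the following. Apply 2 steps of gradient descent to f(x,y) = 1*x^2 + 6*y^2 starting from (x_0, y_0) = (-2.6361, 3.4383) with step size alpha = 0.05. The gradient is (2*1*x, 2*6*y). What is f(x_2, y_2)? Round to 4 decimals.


Gradient descent on f(x,y) = 1*x^2 + 6*y^2.
Starting point: (-2.6361, 3.4383), alpha = 0.05
Step 1: grad_x = 2*1*-2.6361 = -5.2722, grad_y = 2*6*3.4383 = 41.2596
  x_1 = -2.6361 - 0.05*-5.2722 = -2.3725
  y_1 = 3.4383 - 0.05*41.2596 = 1.3753
Step 2: grad_x = 2*1*-2.3725 = -4.745, grad_y = 2*6*1.3753 = 16.5038
  x_2 = -2.3725 - 0.05*-4.745 = -2.1352
  y_2 = 1.3753 - 0.05*16.5038 = 0.5501
f(-2.1352, 0.5501) = 1*(-2.1352)^2 + 6*0.5501^2 = 6.3751


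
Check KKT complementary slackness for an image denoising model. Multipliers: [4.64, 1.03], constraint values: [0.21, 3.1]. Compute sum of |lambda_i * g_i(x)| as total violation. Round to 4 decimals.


KKT complementary slackness check:
lambda_1 * g_1 = 4.64 * 0.21 = 0.9744
lambda_2 * g_2 = 1.03 * 3.1 = 3.193
Total violation = 0.9744 + 3.193 = 4.1674


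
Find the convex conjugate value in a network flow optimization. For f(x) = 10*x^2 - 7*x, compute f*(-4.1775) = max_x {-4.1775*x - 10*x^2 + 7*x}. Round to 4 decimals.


f*(y) = sup_x {y*x - a*x^2 - b*x} = sup_x {(y-b)*x - a*x^2}
FOC: (y - b) - 2a*x = 0 => x* = (y - b)/(2a)
x* = (-4.1775 + 7)/(2*10) = 0.1411
f*(-4.1775) = (y-b)^2/(4a) = (-4.1775 + 7)^2/(4*10)
= 7.9665/40 = 0.1992


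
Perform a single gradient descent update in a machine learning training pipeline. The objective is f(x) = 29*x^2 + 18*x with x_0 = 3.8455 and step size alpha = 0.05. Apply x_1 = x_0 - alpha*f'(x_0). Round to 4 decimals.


We compute the gradient at x_0 and apply the update.
f'(x) = 58*x + 18
f'(3.8455) = 58*3.8455 + 18 = 241.039
x_1 = 3.8455 - 0.05*241.039 = -8.2065


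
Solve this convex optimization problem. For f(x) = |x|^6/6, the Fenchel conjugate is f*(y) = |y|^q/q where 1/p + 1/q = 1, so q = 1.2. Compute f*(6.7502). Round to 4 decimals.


The conjugate exponent q satisfies 1/p + 1/q = 1.
p = 6, so q = 6/(6 - 1) = 1.2
|y|^q = 6.7502^1.2 = 9.8896
f*(6.7502) = 9.8896 / 1.2 = 8.2414


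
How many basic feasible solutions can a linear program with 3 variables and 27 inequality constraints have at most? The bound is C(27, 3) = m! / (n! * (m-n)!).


Each vertex corresponds to some choice of n active constraints out of m, so the number of vertices is at most C(m, n) = m! / (n!(m-n)!).
m = 27, n = 3
Numerator: 27 * 26 * 25
Denominator: 3! = 6
C(27, 3) = 2925


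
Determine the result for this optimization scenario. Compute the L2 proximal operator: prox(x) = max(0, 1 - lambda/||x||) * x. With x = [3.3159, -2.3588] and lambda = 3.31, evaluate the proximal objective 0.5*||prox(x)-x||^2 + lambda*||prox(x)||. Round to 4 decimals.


Step 1: Compute ||x||.
||x|| = 4.0693
Step 2: Compute scaling factor.
scale = max(0, 1 - 3.31/4.0693) = 0.1866
Step 3: prox(x) = [0.6187, -0.4401]
||prox(x)|| = 0.7593
Step 4: Proximal objective.
0.5*||prox-x||^2 = 5.4781
lambda*||prox|| = 2.5133
Total = 7.9913


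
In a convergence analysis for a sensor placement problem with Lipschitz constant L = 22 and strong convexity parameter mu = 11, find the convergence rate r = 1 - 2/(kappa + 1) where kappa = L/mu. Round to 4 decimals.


Step 1: Compute the condition number.
kappa = L/mu = 22/11 = 2.0
Step 2: Compute the convergence rate.
r = 1 - 2/(kappa + 1) = 1 - 2*mu/(L + mu) = (L - mu)/(L + mu) = 11/33 = 0.3333


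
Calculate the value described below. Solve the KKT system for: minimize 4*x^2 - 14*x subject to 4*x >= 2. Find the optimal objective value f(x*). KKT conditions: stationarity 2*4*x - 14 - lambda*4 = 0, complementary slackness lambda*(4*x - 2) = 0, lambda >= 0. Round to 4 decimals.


Step 1: Try lambda = 0 (constraint inactive).
Stationarity: 2*4*x - 14 = 0
x* = 14/(2*4) = 1.75
Check constraint: 4*1.75 = 7.0 >= 2 -- satisfied.
Step 2: Compute optimal value.
f(x*) = 4*1.75^2 - 14*1.75 = -12.25


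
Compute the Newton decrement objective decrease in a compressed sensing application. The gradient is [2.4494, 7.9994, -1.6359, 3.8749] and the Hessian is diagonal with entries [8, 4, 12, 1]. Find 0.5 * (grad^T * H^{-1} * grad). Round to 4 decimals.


Step 1: H is diagonal, so H^(-1) * g = [0.3062, 1.9999, -0.1363, 3.8749].
Step 2: g^T H^(-1) g = sum_i g_i^2 / H_ii
  = (2.4494)^2/8 + (7.9994)^2/4 + (-1.6359)^2/12 + (3.8749)^2/1
  = 0.7499 + 15.9976 + 0.223 + 15.0149 = 31.9854
Step 3: Objective decrease = 0.5 * g^T H^(-1) g = 15.9927


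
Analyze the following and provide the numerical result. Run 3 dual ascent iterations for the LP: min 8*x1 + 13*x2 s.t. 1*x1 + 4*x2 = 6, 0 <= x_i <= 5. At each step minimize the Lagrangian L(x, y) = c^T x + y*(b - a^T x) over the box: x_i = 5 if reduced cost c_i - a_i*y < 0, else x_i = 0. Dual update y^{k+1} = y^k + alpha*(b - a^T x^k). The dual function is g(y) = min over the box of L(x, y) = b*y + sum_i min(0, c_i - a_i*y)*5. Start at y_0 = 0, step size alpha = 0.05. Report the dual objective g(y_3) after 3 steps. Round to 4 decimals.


Dual ascent for LP: min 8*x1 + 13*x2, 1*x1 + 4*x2 = 6, 0 <= x_i <= 5
Step 1: y^k = 0.0, reduced costs: (8.0, 13.0)
  x^k = (0.0, 0.0), subgradient = b - a^T x = 6.0
  y^{k+1} = 0.0 + 0.05*6.0 = 0.3
Step 2: y^k = 0.3, reduced costs: (7.7, 11.8)
  x^k = (0.0, 0.0), subgradient = b - a^T x = 6.0
  y^{k+1} = 0.3 + 0.05*6.0 = 0.6
Step 3: y^k = 0.6, reduced costs: (7.4, 10.6)
  x^k = (0.0, 0.0), subgradient = b - a^T x = 6.0
  y^{k+1} = 0.6 + 0.05*6.0 = 0.9
Dual objective at y_3 = 0.9: reduced costs (7.1, 9.4), box minimizer x = (0.0, 0.0)
g(y_3) = b*y + (c1 - a1*y)*x1 + (c2 - a2*y)*x2 = 6*0.9 + 7.1*0.0 + 9.4*0.0 = 5.4 + 0.0 + 0.0 = 5.4


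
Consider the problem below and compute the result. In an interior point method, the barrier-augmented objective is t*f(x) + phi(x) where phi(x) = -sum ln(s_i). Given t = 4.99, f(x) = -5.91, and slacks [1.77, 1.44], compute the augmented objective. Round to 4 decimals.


Step 1: Compute log-barrier.
ln values: [0.571, 0.3646]
phi = -(0.571 + 0.3646) = -0.9356
Step 2: Compute augmented objective.
t*f(x) = 4.99*-5.91 = -29.4909
Total = -29.4909 - 0.9356 = -30.4265


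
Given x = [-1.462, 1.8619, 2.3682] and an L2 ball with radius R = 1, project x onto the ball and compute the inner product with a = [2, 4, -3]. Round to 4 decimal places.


Step 1: Compute ||x|| (intermediates to 6 decimals).
||x|| = sqrt((-1.462)^2 + 1.8619^2 + 2.3682^2) = 3.348505
Step 2: Project.
Since ||x|| > R, scale = R/||x|| = 1/3.348505 = 0.298641, proj(x) = scale * x
proj(x) = [-0.436613, 0.55604, 0.707242]
Step 3: Dot product.
a^T * proj(x) = 2*(-0.436613) + 4*0.55604 - 3*0.707242 = -0.7708


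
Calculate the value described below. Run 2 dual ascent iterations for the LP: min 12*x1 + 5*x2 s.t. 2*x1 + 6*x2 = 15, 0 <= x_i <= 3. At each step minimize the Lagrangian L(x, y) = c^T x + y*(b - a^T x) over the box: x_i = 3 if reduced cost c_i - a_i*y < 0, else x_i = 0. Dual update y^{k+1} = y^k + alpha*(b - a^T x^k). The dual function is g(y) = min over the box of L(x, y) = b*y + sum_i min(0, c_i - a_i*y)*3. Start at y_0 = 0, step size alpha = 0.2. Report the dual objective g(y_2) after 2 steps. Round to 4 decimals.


Dual ascent for LP: min 12*x1 + 5*x2, 2*x1 + 6*x2 = 15, 0 <= x_i <= 3
Step 1: y^k = 0.0, reduced costs: (12.0, 5.0)
  x^k = (0.0, 0.0), subgradient = b - a^T x = 15.0
  y^{k+1} = 0.0 + 0.2*15.0 = 3.0
Step 2: y^k = 3.0, reduced costs: (6.0, -13.0)
  x^k = (0.0, 3.0), subgradient = b - a^T x = -3.0
  y^{k+1} = 3.0 + 0.2*-3.0 = 2.4
Dual objective at y_2 = 2.4: reduced costs (7.2, -9.4), box minimizer x = (0.0, 3.0)
g(y_2) = b*y + (c1 - a1*y)*x1 + (c2 - a2*y)*x2 = 15*2.4 + 7.2*0.0 + (-9.4)*3.0 = 36.0 + 0.0 - 28.2 = 7.8


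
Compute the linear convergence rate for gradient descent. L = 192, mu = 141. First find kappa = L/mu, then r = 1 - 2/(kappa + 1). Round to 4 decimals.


Step 1: Compute the condition number.
kappa = L/mu = 192/141 = 1.3617
Step 2: Compute the convergence rate.
r = 1 - 2/(kappa + 1) = 1 - 2*mu/(L + mu) = (L - mu)/(L + mu) = 51/333 = 0.1532


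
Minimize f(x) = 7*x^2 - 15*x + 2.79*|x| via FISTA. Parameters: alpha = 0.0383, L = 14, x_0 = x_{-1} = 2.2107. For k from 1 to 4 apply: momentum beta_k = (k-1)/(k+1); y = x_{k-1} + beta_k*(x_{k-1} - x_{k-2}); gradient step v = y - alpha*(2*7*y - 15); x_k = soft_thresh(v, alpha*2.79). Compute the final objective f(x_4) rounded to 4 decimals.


FISTA on f(x) = 7*x^2 - 15*x + 2.79*|x|
L = 14, alpha = 0.0383
Iteration 1: beta = 0.0, y = 2.2107 + 0.0*(2.2107 - 2.2107) = 2.2107
  grad(y) = 15.9498, v = y - alpha*grad = 1.5998
  prox(v) = soft_thresh(1.5998, 0.1069) = 1.493
Iteration 2: beta = 0.3333, y = 1.493 + 0.3333*(1.493 - 2.2107) = 1.2537
  grad(y) = 2.5521, v = y - alpha*grad = 1.156
  prox(v) = soft_thresh(1.156, 0.1069) = 1.0491
Iteration 3: beta = 0.5, y = 1.0491 + 0.5*(1.0491 - 1.493) = 0.8272
  grad(y) = -3.4193, v = y - alpha*grad = 0.9582
  prox(v) = soft_thresh(0.9582, 0.1069) = 0.8513
Iteration 4: beta = 0.6, y = 0.8513 + 0.6*(0.8513 - 1.0491) = 0.7326
  grad(y) = -4.7436, v = y - alpha*grad = 0.9143
  prox(v) = soft_thresh(0.9143, 0.1069) = 0.8074
f(x_4) = 7*0.8074^2 - 15*0.8074 + 2.79*|0.8074| = -5.2951


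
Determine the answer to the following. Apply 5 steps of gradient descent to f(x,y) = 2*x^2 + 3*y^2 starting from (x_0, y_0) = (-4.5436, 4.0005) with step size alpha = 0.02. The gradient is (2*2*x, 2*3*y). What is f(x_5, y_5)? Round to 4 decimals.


Gradient descent on f(x,y) = 2*x^2 + 3*y^2.
Starting point: (-4.5436, 4.0005), alpha = 0.02
Step 1: grad_x = 2*2*-4.5436 = -18.1744, grad_y = 2*3*4.0005 = 24.003
  x_1 = -4.5436 - 0.02*-18.1744 = -4.1801
  y_1 = 4.0005 - 0.02*24.003 = 3.5204
Step 2: grad_x = 2*2*-4.1801 = -16.7204, grad_y = 2*3*3.5204 = 21.1226
  x_2 = -4.1801 - 0.02*-16.7204 = -3.8457
  y_2 = 3.5204 - 0.02*21.1226 = 3.098
Step 3: grad_x = 2*2*-3.8457 = -15.3828, grad_y = 2*3*3.098 = 18.5879
  x_3 = -3.8457 - 0.02*-15.3828 = -3.538
  y_3 = 3.098 - 0.02*18.5879 = 2.7262
Step 4: grad_x = 2*2*-3.538 = -14.1522, grad_y = 2*3*2.7262 = 16.3574
  x_4 = -3.538 - 0.02*-14.1522 = -3.255
  y_4 = 2.7262 - 0.02*16.3574 = 2.3991
Step 5: grad_x = 2*2*-3.255 = -13.02, grad_y = 2*3*2.3991 = 14.3945
  x_5 = -3.255 - 0.02*-13.02 = -2.9946
  y_5 = 2.3991 - 0.02*14.3945 = 2.1112
f(-2.9946, 2.1112) = 2*(-2.9946)^2 + 3*2.1112^2 = 31.3067


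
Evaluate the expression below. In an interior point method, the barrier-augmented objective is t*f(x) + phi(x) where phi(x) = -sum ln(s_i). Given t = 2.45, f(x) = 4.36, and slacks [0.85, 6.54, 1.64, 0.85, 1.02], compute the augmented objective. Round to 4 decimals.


Step 1: Compute log-barrier.
ln values: [-0.1625, 1.8779, 0.4947, -0.1625, 0.0198]
phi = -(-0.1625 + 1.8779 + 0.4947 - 0.1625 + 0.0198) = -2.0674
Step 2: Compute augmented objective.
t*f(x) = 2.45*4.36 = 10.682
Total = 10.682 - 2.0674 = 8.6146


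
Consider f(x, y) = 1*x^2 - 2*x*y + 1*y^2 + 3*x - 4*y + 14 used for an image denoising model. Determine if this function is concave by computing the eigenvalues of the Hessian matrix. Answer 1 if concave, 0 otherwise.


The Hessian of f(x,y) = 1*x^2 - 2*x*y + 1*y^2 + 3*x - 4*y + 14 is:
H = [[2, -2], [-2, 2]]
Trace = 2 + 2 = 4
Determinant = 2*2 - (-2)^2 = 0
Discriminant = (4)^2 - 4*0 = 16.0
Eigenvalues: lambda_1 = 0.0, lambda_2 = 4.0
The function is not concave.

0


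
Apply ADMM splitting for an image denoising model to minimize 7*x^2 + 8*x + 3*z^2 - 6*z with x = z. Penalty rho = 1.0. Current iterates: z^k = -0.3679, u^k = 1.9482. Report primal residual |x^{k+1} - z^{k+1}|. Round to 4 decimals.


ADMM iteration with rho = 1.0, z^k = -0.3679, u^k = 1.9482
Step 1: x-update.
Minimize 7*x^2 + 8*x + (1.0/2)*(x + 0.3679 + 1.9482)^2
FOC: (2*7 + 1.0)*x = -8 + 1.0*(-0.3679 - 1.9482)
x^{k+1} = -0.6877
Step 2: z-update.
Minimize 3*z^2 - 6*z + (1.0/2)*(-0.6877 - z + 1.9482)^2
FOC: (2*3 + 1.0)*z = 6 + 1.0*(-0.6877 + 1.9482)
z^{k+1} = 1.0372
Step 3: u-update.
u^{k+1} = 1.9482 - 0.6877 - 1.0372 = 0.2233
Step 4: Primal residual = |-0.6877 - 1.0372| = 1.7249


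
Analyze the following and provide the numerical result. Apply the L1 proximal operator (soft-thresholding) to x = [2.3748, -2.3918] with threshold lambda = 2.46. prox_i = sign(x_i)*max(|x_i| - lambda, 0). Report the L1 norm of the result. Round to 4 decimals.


Soft-thresholding with lambda = 2.46:
prox(2.3748) = sign(2.3748)*max(|2.3748| - 2.46, 0) = 0.0
prox(-2.3918) = sign(-2.3918)*max(|-2.3918| - 2.46, 0) = 0.0
prox(x) = [0.0, 0.0]
||prox(x)||_1 = 0.0 + 0.0 = 0.0


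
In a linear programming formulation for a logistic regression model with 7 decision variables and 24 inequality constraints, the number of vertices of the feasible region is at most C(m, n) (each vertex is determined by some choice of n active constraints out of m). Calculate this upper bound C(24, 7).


Each vertex corresponds to some choice of n active constraints out of m, so the number of vertices is at most C(m, n) = m! / (n!(m-n)!).
m = 24, n = 7
Numerator: 24 * 23 * 22 * 21 * 20 * 19 * 18
Denominator: 7! = 5040
C(24, 7) = 346104


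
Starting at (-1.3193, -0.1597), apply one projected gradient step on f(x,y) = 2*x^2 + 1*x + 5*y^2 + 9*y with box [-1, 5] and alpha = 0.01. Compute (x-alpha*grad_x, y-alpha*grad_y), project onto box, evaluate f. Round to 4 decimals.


Step 1: Compute gradient at (-1.3193, -0.1597).
grad_x = 2*2*-1.3193 + 1 = -4.2772
grad_y = 2*5*-0.1597 + 9 = 7.403
Step 2: Gradient step.
x_raw = -1.3193 - 0.01*-4.2772 = -1.2765
y_raw = -0.1597 - 0.01*7.403 = -0.2337
Step 3: Project onto [-1, 5].
x_proj = clip(-1.2765) = -1.0
y_proj = clip(-0.2337) = -0.2337
Step 4: Evaluate f.
f(-1.0, -0.2337) = -0.8304


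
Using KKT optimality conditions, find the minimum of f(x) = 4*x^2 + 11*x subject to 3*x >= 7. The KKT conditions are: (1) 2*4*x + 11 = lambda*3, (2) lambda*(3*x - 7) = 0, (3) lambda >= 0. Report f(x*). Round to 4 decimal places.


Step 1: Try lambda = 0 (constraint inactive).
x_unc = -11/(2*4) = -1.375
Check: 3*-1.375 = -4.125 < 7 -- violated!
Step 2: Constraint must be active: 3*x = 7
x* = 7/3 = 2.3333 (rounded; the exact value 7/3 is used below)
lambda = (2*4*(7/3) + 11)/3 = 9.8889
Step 3: Compute optimal value.
f(x*) = 4*(7/3)^2 + 11*(7/3) = 47.4444


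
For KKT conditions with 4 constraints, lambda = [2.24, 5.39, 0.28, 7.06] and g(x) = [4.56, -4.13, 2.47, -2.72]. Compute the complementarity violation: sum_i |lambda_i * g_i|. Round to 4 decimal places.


KKT complementary slackness check:
lambda_1 * g_1 = 2.24 * 4.56 = 10.2144
lambda_2 * g_2 = 5.39 * -4.13 = -22.2607
lambda_3 * g_3 = 0.28 * 2.47 = 0.6916
lambda_4 * g_4 = 7.06 * -2.72 = -19.2032
Total violation = 10.2144 + 22.2607 + 0.6916 + 19.2032 = 52.3699


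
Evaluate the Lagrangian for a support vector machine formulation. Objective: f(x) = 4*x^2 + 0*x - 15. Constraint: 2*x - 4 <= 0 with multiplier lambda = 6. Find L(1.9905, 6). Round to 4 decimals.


Step 1: Evaluate f(x).
f(1.9905) = 4*1.9905^2 + 0*1.9905 - 15 = 0.8484
Step 2: Evaluate g(x).
g(1.9905) = 2*1.9905 - 4 = -0.019
Step 3: Compute Lagrangian.
L = 0.8484 + 6*-0.019 = 0.7344


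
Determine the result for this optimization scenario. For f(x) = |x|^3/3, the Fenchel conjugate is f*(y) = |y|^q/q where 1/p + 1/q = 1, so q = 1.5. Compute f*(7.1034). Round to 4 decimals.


The conjugate exponent q satisfies 1/p + 1/q = 1.
p = 3, so q = 3/(3 - 1) = 1.5
|y|^q = 7.1034^1.5 = 18.9321
f*(7.1034) = 18.9321 / 1.5 = 12.6214


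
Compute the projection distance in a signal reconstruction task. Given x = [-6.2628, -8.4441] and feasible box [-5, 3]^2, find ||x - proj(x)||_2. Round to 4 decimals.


Project each component onto [-5, 3].
clip(-6.2628) = -5.0, clip(-8.4441) = -5.0
Projection = [-5.0, -5.0]
Squared diffs: [1.5947, 11.8618]
Distance = sqrt(13.4565) = 3.6683


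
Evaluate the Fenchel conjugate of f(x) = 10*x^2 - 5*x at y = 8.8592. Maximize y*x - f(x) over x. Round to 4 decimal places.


f*(y) = sup_x {y*x - a*x^2 - b*x} = sup_x {(y-b)*x - a*x^2}
FOC: (y - b) - 2a*x = 0 => x* = (y - b)/(2a)
x* = (8.8592 + 5)/(2*10) = 0.693
f*(8.8592) = (y-b)^2/(4a) = (8.8592 + 5)^2/(4*10)
= 192.0774/40 = 4.8019


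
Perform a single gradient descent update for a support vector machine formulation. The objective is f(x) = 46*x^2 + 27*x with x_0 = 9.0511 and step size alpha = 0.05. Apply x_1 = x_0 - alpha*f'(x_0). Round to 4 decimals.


We compute the gradient at x_0 and apply the update.
f'(x) = 92*x + 27
f'(9.0511) = 92*9.0511 + 27 = 859.7012
x_1 = 9.0511 - 0.05*859.7012 = -33.934


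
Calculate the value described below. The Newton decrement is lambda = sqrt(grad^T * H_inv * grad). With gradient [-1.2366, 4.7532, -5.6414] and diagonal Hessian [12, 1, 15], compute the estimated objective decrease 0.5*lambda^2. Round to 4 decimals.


Step 1: H is diagonal, so H^(-1) * g = [-0.1031, 4.7532, -0.3761].
Step 2: g^T H^(-1) g = sum_i g_i^2 / H_ii
  = (-1.2366)^2/12 + (4.7532)^2/1 + (-5.6414)^2/15
  = 0.1274 + 22.5929 + 2.1217 = 24.842
Step 3: Objective decrease = 0.5 * g^T H^(-1) g = 12.421


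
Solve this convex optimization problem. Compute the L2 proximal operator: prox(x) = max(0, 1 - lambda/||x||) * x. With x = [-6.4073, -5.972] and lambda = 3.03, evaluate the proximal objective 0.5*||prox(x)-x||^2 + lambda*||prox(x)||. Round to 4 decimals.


Step 1: Compute ||x||.
||x|| = 8.7589
Step 2: Compute scaling factor.
scale = max(0, 1 - 3.03/8.7589) = 0.6541
Step 3: prox(x) = [-4.1908, -3.9061]
||prox(x)|| = 5.7289
Step 4: Proximal objective.
0.5*||prox-x||^2 = 4.5905
lambda*||prox|| = 17.3586
Total = 21.949


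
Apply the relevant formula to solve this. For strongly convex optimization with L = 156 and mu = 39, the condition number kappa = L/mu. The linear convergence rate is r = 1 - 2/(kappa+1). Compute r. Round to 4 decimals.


Step 1: Compute the condition number.
kappa = L/mu = 156/39 = 4.0
Step 2: Compute the convergence rate.
r = 1 - 2/(kappa + 1) = 1 - 2*mu/(L + mu) = (L - mu)/(L + mu) = 117/195 = 0.6


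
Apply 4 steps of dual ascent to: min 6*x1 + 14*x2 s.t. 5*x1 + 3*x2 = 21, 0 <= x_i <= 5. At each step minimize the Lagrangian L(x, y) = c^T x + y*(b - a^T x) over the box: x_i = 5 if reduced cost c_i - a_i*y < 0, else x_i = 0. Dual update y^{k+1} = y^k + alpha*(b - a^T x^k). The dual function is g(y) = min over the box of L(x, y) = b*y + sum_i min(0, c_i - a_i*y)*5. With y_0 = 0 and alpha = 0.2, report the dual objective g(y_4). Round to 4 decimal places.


Dual ascent for LP: min 6*x1 + 14*x2, 5*x1 + 3*x2 = 21, 0 <= x_i <= 5
Step 1: y^k = 0.0, reduced costs: (6.0, 14.0)
  x^k = (0.0, 0.0), subgradient = b - a^T x = 21.0
  y^{k+1} = 0.0 + 0.2*21.0 = 4.2
Step 2: y^k = 4.2, reduced costs: (-15.0, 1.4)
  x^k = (5.0, 0.0), subgradient = b - a^T x = -4.0
  y^{k+1} = 4.2 + 0.2*-4.0 = 3.4
Step 3: y^k = 3.4, reduced costs: (-11.0, 3.8)
  x^k = (5.0, 0.0), subgradient = b - a^T x = -4.0
  y^{k+1} = 3.4 + 0.2*-4.0 = 2.6
Step 4: y^k = 2.6, reduced costs: (-7.0, 6.2)
  x^k = (5.0, 0.0), subgradient = b - a^T x = -4.0
  y^{k+1} = 2.6 + 0.2*-4.0 = 1.8
Dual objective at y_4 = 1.8: reduced costs (-3.0, 8.6), box minimizer x = (5.0, 0.0)
g(y_4) = b*y + (c1 - a1*y)*x1 + (c2 - a2*y)*x2 = 21*1.8 + (-3.0)*5.0 + 8.6*0.0 = 37.8 - 15.0 + 0.0 = 22.8


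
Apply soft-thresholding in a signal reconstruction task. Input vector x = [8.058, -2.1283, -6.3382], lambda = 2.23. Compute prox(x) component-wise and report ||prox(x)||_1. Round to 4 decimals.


Soft-thresholding with lambda = 2.23:
prox(8.058) = sign(8.058)*max(|8.058| - 2.23, 0) = 5.828
prox(-2.1283) = sign(-2.1283)*max(|-2.1283| - 2.23, 0) = 0.0
prox(-6.3382) = sign(-6.3382)*max(|-6.3382| - 2.23, 0) = -4.1082
prox(x) = [5.828, 0.0, -4.1082]
||prox(x)||_1 = 5.828 + 0.0 + 4.1082 = 9.9362


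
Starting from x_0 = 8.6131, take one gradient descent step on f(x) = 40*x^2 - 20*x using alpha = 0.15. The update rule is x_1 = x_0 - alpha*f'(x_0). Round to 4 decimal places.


We compute the gradient at x_0 and apply the update.
f'(x) = 80*x - 20
f'(8.6131) = 80*8.6131 - 20 = 669.048
x_1 = 8.6131 - 0.15*669.048 = -91.7441


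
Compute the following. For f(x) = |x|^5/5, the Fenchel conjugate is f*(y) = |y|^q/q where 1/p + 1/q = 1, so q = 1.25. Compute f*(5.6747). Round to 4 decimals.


The conjugate exponent q satisfies 1/p + 1/q = 1.
p = 5, so q = 5/(5 - 1) = 1.25
|y|^q = 5.6747^1.25 = 8.7585
f*(5.6747) = 8.7585 / 1.25 = 7.0068


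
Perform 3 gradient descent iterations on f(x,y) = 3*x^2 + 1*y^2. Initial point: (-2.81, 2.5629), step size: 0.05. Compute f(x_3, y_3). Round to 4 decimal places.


Gradient descent on f(x,y) = 3*x^2 + 1*y^2.
Starting point: (-2.81, 2.5629), alpha = 0.05
Step 1: grad_x = 2*3*-2.81 = -16.86, grad_y = 2*1*2.5629 = 5.1258
  x_1 = -2.81 - 0.05*-16.86 = -1.967
  y_1 = 2.5629 - 0.05*5.1258 = 2.3066
Step 2: grad_x = 2*3*-1.967 = -11.802, grad_y = 2*1*2.3066 = 4.6132
  x_2 = -1.967 - 0.05*-11.802 = -1.3769
  y_2 = 2.3066 - 0.05*4.6132 = 2.0759
Step 3: grad_x = 2*3*-1.3769 = -8.2614, grad_y = 2*1*2.0759 = 4.1519
  x_3 = -1.3769 - 0.05*-8.2614 = -0.9638
  y_3 = 2.0759 - 0.05*4.1519 = 1.8684
f(-0.9638, 1.8684) = 3*(-0.9638)^2 + 1*1.8684^2 = 6.2777


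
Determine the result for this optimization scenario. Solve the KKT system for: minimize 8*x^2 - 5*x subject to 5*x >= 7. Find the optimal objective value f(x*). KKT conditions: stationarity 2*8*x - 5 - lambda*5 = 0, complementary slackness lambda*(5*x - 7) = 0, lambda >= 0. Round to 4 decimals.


Step 1: Try lambda = 0 (constraint inactive).
x_unc = 5/(2*8) = 0.3125
Check: 5*0.3125 = 1.5625 < 7 -- violated!
Step 2: Constraint must be active: 5*x = 7
x* = 7/5 = 1.4
lambda = (2*8*1.4 - 5)/5 = 3.48
Step 3: Compute optimal value.
f(x*) = 8*1.4^2 - 5*1.4 = 8.68


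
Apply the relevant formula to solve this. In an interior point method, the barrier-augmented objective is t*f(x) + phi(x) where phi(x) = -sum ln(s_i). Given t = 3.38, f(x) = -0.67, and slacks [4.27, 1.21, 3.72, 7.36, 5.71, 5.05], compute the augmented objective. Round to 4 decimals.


Step 1: Compute log-barrier.
ln values: [1.4516, 0.1906, 1.3137, 1.9961, 1.7422, 1.6194]
phi = -(1.4516 + 0.1906 + 1.3137 + 1.9961 + 1.7422 + 1.6194) = -8.3136
Step 2: Compute augmented objective.
t*f(x) = 3.38*-0.67 = -2.2646
Total = -2.2646 - 8.3136 = -10.5782


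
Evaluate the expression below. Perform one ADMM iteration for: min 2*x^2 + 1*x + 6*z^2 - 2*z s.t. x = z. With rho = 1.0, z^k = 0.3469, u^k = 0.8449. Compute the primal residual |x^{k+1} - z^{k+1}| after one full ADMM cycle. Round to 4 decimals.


ADMM iteration with rho = 1.0, z^k = 0.3469, u^k = 0.8449
Step 1: x-update.
Minimize 2*x^2 + 1*x + (1.0/2)*(x - 0.3469 + 0.8449)^2
FOC: (2*2 + 1.0)*x = -1 + 1.0*(0.3469 - 0.8449)
x^{k+1} = -0.2996
Step 2: z-update.
Minimize 6*z^2 - 2*z + (1.0/2)*(-0.2996 - z + 0.8449)^2
FOC: (2*6 + 1.0)*z = 2 + 1.0*(-0.2996 + 0.8449)
z^{k+1} = 0.1958
Step 3: u-update.
u^{k+1} = 0.8449 - 0.2996 - 0.1958 = 0.3495
Step 4: Primal residual = |-0.2996 - 0.1958| = 0.4954


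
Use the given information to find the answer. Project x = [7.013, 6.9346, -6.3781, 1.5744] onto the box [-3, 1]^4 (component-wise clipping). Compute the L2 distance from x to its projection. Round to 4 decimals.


Project each component onto [-3, 1].
clip(7.013) = 1.0, clip(6.9346) = 1.0, clip(-6.3781) = -3.0, clip(1.5744) = 1.0
Projection = [1.0, 1.0, -3.0, 1.0]
Squared diffs: [36.1562, 35.2195, 11.4116, 0.3299]
Distance = sqrt(83.1172) = 9.1169


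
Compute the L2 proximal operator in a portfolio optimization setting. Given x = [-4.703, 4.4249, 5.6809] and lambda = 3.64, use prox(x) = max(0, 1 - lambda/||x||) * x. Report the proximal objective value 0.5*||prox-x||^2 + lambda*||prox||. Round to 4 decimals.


Step 1: Compute ||x||.
||x|| = 8.6006
Step 2: Compute scaling factor.
scale = max(0, 1 - 3.64/8.6006) = 0.5768
Step 3: prox(x) = [-2.7126, 2.5522, 3.2766]
||prox(x)|| = 4.9606
Step 4: Proximal objective.
0.5*||prox-x||^2 = 6.6248
lambda*||prox|| = 18.0566
Total = 24.6814


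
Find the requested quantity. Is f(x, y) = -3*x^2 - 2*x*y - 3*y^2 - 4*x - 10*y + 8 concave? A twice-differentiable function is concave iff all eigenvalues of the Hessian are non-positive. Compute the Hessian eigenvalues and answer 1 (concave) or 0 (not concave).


The Hessian of f(x,y) = -3*x^2 - 2*x*y - 3*y^2 - 4*x - 10*y + 8 is:
H = [[-6, -2], [-2, -6]]
Trace = -6 - 6 = -12
Determinant = -6*-6 - (-2)^2 = 32
Discriminant = (-12)^2 - 4*32 = 16.0
Eigenvalues: lambda_1 = -8.0, lambda_2 = -4.0
The function is concave.

1


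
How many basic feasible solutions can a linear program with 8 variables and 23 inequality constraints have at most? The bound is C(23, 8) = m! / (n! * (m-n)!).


Each vertex corresponds to some choice of n active constraints out of m, so the number of vertices is at most C(m, n) = m! / (n!(m-n)!).
m = 23, n = 8
Numerator: 23 * 22 * 21 * 20 * 19 * 18 * 17 * 16
Denominator: 8! = 40320
C(23, 8) = 490314


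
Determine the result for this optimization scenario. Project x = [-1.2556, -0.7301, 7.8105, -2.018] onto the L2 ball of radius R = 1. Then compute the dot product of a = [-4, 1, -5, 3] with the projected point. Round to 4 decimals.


Step 1: Compute ||x|| (intermediates to 6 decimals).
||x|| = sqrt((-1.2556)^2 + (-0.7301)^2 + 7.8105^2 + (-2.018)^2) = 8.196695
Step 2: Project.
Since ||x|| > R, scale = R/||x|| = 1/8.196695 = 0.122, proj(x) = scale * x
proj(x) = [-0.153183, -0.089072, 0.952881, -0.246196]
Step 3: Dot product.
a^T * proj(x) = -4*(-0.153183) + 1*(-0.089072) - 5*0.952881 + 3*(-0.246196) = -4.9793


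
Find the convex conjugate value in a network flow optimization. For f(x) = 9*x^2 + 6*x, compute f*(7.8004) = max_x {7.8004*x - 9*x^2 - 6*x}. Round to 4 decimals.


f*(y) = sup_x {y*x - a*x^2 - b*x} = sup_x {(y-b)*x - a*x^2}
FOC: (y - b) - 2a*x = 0 => x* = (y - b)/(2a)
x* = (7.8004 - 6)/(2*9) = 0.1
f*(7.8004) = (y-b)^2/(4a) = (7.8004 - 6)^2/(4*9)
= 3.2414/36 = 0.09


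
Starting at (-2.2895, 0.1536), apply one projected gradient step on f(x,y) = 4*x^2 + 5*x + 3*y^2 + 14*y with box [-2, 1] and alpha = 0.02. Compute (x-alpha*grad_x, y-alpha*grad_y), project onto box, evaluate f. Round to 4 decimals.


Step 1: Compute gradient at (-2.2895, 0.1536).
grad_x = 2*4*-2.2895 + 5 = -13.316
grad_y = 2*3*0.1536 + 14 = 14.9216
Step 2: Gradient step.
x_raw = -2.2895 - 0.02*-13.316 = -2.0232
y_raw = 0.1536 - 0.02*14.9216 = -0.1448
Step 3: Project onto [-2, 1].
x_proj = clip(-2.0232) = -2.0
y_proj = clip(-0.1448) = -0.1448
Step 4: Evaluate f.
f(-2.0, -0.1448) = 4.0353


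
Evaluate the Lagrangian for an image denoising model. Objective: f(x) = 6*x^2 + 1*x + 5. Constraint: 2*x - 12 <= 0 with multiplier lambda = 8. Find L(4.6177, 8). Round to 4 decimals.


Step 1: Evaluate f(x).
f(4.6177) = 6*4.6177^2 + 1*4.6177 + 5 = 137.5566
Step 2: Evaluate g(x).
g(4.6177) = 2*4.6177 - 12 = -2.7646
Step 3: Compute Lagrangian.
L = 137.5566 + 8*-2.7646 = 115.4398


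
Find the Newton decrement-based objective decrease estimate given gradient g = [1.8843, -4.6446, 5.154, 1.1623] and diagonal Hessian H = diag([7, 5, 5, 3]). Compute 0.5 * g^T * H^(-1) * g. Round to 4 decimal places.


Step 1: H is diagonal, so H^(-1) * g = [0.2692, -0.9289, 1.0308, 0.3874].
Step 2: g^T H^(-1) g = sum_i g_i^2 / H_ii
  = (1.8843)^2/7 + (-4.6446)^2/5 + (5.154)^2/5 + (1.1623)^2/3
  = 0.5072 + 4.3145 + 5.3127 + 0.4503 = 10.5847
Step 3: Objective decrease = 0.5 * g^T H^(-1) g = 5.2924


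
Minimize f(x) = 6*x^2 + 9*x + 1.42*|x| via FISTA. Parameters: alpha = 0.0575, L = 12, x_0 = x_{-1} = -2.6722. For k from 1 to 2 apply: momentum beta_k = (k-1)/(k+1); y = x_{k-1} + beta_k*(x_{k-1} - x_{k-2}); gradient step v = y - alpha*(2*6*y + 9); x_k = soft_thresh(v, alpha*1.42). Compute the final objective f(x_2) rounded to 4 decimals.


FISTA on f(x) = 6*x^2 + 9*x + 1.42*|x|
L = 12, alpha = 0.0575
Iteration 1: beta = 0.0, y = -2.6722 + 0.0*(-2.6722 + 2.6722) = -2.6722
  grad(y) = -23.0664, v = y - alpha*grad = -1.3459
  prox(v) = soft_thresh(-1.3459, 0.0817) = -1.2642
Iteration 2: beta = 0.3333, y = -1.2642 + 0.3333*(-1.2642 + 2.6722) = -0.7949
  grad(y) = -0.5389, v = y - alpha*grad = -0.7639
  prox(v) = soft_thresh(-0.7639, 0.0817) = -0.6823
f(x_2) = 6*(-0.6823)^2 + 9*(-0.6823) + 1.42*|-0.6823| = -2.3787


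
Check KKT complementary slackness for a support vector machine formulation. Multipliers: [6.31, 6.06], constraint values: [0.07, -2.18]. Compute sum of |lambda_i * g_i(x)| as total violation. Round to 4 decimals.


KKT complementary slackness check:
lambda_1 * g_1 = 6.31 * 0.07 = 0.4417
lambda_2 * g_2 = 6.06 * -2.18 = -13.2108
Total violation = 0.4417 + 13.2108 = 13.6525


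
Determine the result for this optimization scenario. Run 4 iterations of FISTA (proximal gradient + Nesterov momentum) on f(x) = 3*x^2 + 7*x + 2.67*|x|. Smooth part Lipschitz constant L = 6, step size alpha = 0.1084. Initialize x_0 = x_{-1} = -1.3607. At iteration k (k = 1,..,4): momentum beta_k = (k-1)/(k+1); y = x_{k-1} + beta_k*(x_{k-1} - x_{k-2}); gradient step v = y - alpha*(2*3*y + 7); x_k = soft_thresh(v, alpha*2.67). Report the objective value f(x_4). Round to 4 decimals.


FISTA on f(x) = 3*x^2 + 7*x + 2.67*|x|
L = 6, alpha = 0.1084
Iteration 1: beta = 0.0, y = -1.3607 + 0.0*(-1.3607 + 1.3607) = -1.3607
  grad(y) = -1.1642, v = y - alpha*grad = -1.2345
  prox(v) = soft_thresh(-1.2345, 0.2894) = -0.9451
Iteration 2: beta = 0.3333, y = -0.9451 + 0.3333*(-0.9451 + 1.3607) = -0.8065
  grad(y) = 2.1608, v = y - alpha*grad = -1.0408
  prox(v) = soft_thresh(-1.0408, 0.2894) = -0.7513
Iteration 3: beta = 0.5, y = -0.7513 + 0.5*(-0.7513 + 0.9451) = -0.6545
  grad(y) = 3.0732, v = y - alpha*grad = -0.9876
  prox(v) = soft_thresh(-0.9876, 0.2894) = -0.6982
Iteration 4: beta = 0.6, y = -0.6982 + 0.6*(-0.6982 + 0.7513) = -0.6663
  grad(y) = 3.0023, v = y - alpha*grad = -0.9917
  prox(v) = soft_thresh(-0.9917, 0.2894) = -0.7023
f(x_4) = 3*(-0.7023)^2 + 7*(-0.7023) + 2.67*|-0.7023| = -1.5613


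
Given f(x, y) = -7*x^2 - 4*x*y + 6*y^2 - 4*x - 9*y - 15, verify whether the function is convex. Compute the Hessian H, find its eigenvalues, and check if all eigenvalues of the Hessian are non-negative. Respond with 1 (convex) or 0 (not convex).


The Hessian of f(x,y) = -7*x^2 - 4*x*y + 6*y^2 - 4*x - 9*y - 15 is:
H = [[-14, -4], [-4, 12]]
Trace = -14 + 12 = -2
Determinant = -14*12 - (-4)^2 = -184
Discriminant = (-2)^2 - 4*-184 = 740.0
Eigenvalues: lambda_1 = -14.6015, lambda_2 = 12.6015
The function is not convex.

0


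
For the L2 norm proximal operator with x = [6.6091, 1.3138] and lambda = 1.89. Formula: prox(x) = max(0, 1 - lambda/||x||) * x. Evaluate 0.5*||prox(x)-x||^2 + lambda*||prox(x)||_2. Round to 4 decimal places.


Step 1: Compute ||x||.
||x|| = 6.7384
Step 2: Compute scaling factor.
scale = max(0, 1 - 1.89/6.7384) = 0.7195
Step 3: prox(x) = [4.7554, 0.9453]
||prox(x)|| = 4.8484
Step 4: Proximal objective.
0.5*||prox-x||^2 = 1.7861
lambda*||prox|| = 9.1635
Total = 10.9496


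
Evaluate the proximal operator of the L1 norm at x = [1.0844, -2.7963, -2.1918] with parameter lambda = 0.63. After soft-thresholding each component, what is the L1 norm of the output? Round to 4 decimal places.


Soft-thresholding with lambda = 0.63:
prox(1.0844) = sign(1.0844)*max(|1.0844| - 0.63, 0) = 0.4544
prox(-2.7963) = sign(-2.7963)*max(|-2.7963| - 0.63, 0) = -2.1663
prox(-2.1918) = sign(-2.1918)*max(|-2.1918| - 0.63, 0) = -1.5618
prox(x) = [0.4544, -2.1663, -1.5618]
||prox(x)||_1 = 0.4544 + 2.1663 + 1.5618 = 4.1825


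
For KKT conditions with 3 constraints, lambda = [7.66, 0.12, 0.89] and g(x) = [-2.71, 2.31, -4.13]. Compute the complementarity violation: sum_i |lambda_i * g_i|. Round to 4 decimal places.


KKT complementary slackness check:
lambda_1 * g_1 = 7.66 * -2.71 = -20.7586
lambda_2 * g_2 = 0.12 * 2.31 = 0.2772
lambda_3 * g_3 = 0.89 * -4.13 = -3.6757
Total violation = 20.7586 + 0.2772 + 3.6757 = 24.7115


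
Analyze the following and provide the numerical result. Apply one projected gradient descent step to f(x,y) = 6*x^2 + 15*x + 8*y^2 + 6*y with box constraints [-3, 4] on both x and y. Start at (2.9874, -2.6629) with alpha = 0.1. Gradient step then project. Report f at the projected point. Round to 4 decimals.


Step 1: Compute gradient at (2.9874, -2.6629).
grad_x = 2*6*2.9874 + 15 = 50.8488
grad_y = 2*8*-2.6629 + 6 = -36.6064
Step 2: Gradient step.
x_raw = 2.9874 - 0.1*50.8488 = -2.0975
y_raw = -2.6629 - 0.1*-36.6064 = 0.9977
Step 3: Project onto [-3, 4].
x_proj = clip(-2.0975) = -2.0975
y_proj = clip(0.9977) = 0.9977
Step 4: Evaluate f.
f(-2.0975, 0.9977) = 8.8847


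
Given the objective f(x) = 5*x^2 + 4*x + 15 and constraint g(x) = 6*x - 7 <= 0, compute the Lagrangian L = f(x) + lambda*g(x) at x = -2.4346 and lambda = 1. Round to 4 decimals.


Step 1: Evaluate f(x).
f(-2.4346) = 5*(-2.4346)^2 + 4*(-2.4346) + 15 = 34.898
Step 2: Evaluate g(x).
g(-2.4346) = 6*-2.4346 - 7 = -21.6076
Step 3: Compute Lagrangian.
L = 34.898 + 1*-21.6076 = 13.2904


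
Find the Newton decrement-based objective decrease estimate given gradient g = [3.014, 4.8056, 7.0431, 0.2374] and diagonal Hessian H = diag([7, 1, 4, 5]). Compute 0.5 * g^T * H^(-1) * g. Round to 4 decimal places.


Step 1: H is diagonal, so H^(-1) * g = [0.4306, 4.8056, 1.7608, 0.0475].
Step 2: g^T H^(-1) g = sum_i g_i^2 / H_ii
  = (3.014)^2/7 + (4.8056)^2/1 + (7.0431)^2/4 + (0.2374)^2/5
  = 1.2977 + 23.0938 + 12.4013 + 0.0113 = 36.8041
Step 3: Objective decrease = 0.5 * g^T H^(-1) g = 18.4021


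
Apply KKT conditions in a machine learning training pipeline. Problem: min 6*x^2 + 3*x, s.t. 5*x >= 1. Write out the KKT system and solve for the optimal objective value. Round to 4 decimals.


Step 1: Try lambda = 0 (constraint inactive).
x_unc = -3/(2*6) = -0.25
Check: 5*-0.25 = -1.25 < 1 -- violated!
Step 2: Constraint must be active: 5*x = 1
x* = 1/5 = 0.2
lambda = (2*6*0.2 + 3)/5 = 1.08
Step 3: Compute optimal value.
f(x*) = 6*0.2^2 + 3*0.2 = 0.84


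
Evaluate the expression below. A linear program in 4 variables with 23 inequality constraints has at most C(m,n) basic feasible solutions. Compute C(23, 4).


Each vertex corresponds to some choice of n active constraints out of m, so the number of vertices is at most C(m, n) = m! / (n!(m-n)!).
m = 23, n = 4
Numerator: 23 * 22 * 21 * 20
Denominator: 4! = 24
C(23, 4) = 8855


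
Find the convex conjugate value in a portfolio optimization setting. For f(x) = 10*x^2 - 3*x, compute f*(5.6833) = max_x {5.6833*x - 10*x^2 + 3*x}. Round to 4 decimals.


f*(y) = sup_x {y*x - a*x^2 - b*x} = sup_x {(y-b)*x - a*x^2}
FOC: (y - b) - 2a*x = 0 => x* = (y - b)/(2a)
x* = (5.6833 + 3)/(2*10) = 0.4342
f*(5.6833) = (y-b)^2/(4a) = (5.6833 + 3)^2/(4*10)
= 75.3997/40 = 1.885


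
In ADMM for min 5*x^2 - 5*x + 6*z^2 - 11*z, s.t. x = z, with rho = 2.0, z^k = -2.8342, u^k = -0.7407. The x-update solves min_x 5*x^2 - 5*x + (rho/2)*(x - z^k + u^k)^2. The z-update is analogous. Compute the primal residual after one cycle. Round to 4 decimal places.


ADMM iteration with rho = 2.0, z^k = -2.8342, u^k = -0.7407
Step 1: x-update.
Minimize 5*x^2 - 5*x + (2.0/2)*(x + 2.8342 - 0.7407)^2
FOC: (2*5 + 2.0)*x = 5 + 2.0*(-2.8342 + 0.7407)
x^{k+1} = 0.0678
Step 2: z-update.
Minimize 6*z^2 - 11*z + (2.0/2)*(0.0678 - z - 0.7407)^2
FOC: (2*6 + 2.0)*z = 11 + 2.0*(0.0678 - 0.7407)
z^{k+1} = 0.6896
Step 3: u-update.
u^{k+1} = -0.7407 + 0.0678 - 0.6896 = -1.3625
Step 4: Primal residual = |0.0678 - 0.6896| = 0.6218


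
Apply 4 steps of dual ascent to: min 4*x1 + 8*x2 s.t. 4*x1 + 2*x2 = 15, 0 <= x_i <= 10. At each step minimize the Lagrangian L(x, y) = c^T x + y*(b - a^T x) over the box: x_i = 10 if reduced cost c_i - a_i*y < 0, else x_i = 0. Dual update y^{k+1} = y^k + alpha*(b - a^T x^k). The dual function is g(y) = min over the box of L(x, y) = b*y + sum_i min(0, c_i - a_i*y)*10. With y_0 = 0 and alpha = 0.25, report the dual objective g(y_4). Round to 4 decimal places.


Dual ascent for LP: min 4*x1 + 8*x2, 4*x1 + 2*x2 = 15, 0 <= x_i <= 10
Step 1: y^k = 0.0, reduced costs: (4.0, 8.0)
  x^k = (0.0, 0.0), subgradient = b - a^T x = 15.0
  y^{k+1} = 0.0 + 0.25*15.0 = 3.75
Step 2: y^k = 3.75, reduced costs: (-11.0, 0.5)
  x^k = (10.0, 0.0), subgradient = b - a^T x = -25.0
  y^{k+1} = 3.75 + 0.25*-25.0 = -2.5
Step 3: y^k = -2.5, reduced costs: (14.0, 13.0)
  x^k = (0.0, 0.0), subgradient = b - a^T x = 15.0
  y^{k+1} = -2.5 + 0.25*15.0 = 1.25
Step 4: y^k = 1.25, reduced costs: (-1.0, 5.5)
  x^k = (10.0, 0.0), subgradient = b - a^T x = -25.0
  y^{k+1} = 1.25 + 0.25*-25.0 = -5.0
Dual objective at y_4 = -5.0: reduced costs (24.0, 18.0), box minimizer x = (0.0, 0.0)
g(y_4) = b*y + (c1 - a1*y)*x1 + (c2 - a2*y)*x2 = 15*(-5.0) + 24.0*0.0 + 18.0*0.0 = -75.0 + 0.0 + 0.0 = -75.0
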